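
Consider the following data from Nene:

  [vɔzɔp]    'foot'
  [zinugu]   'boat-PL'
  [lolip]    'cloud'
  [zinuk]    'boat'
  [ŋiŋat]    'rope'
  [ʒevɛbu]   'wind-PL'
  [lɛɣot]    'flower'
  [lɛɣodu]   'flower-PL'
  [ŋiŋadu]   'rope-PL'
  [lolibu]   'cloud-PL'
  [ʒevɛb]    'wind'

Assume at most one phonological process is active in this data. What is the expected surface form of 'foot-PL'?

The root 'cloud' surfaces as [lolip] and [lolibu], with a stem-final [p] ~ [b] alternation.
The stem 'wind' ([ʒevɛb], [ʒevɛbu]) shows [b] unchanged in both environments, so [b] cannot be basic with [p] derived in isolation.
The alternation reflects intervocalic voicing: voiceless stops become voiced between vowels. /p/ is underlying.
From [vɔzɔp] the stem 'foot' is /vɔzɔp/; between vowels this yields [vɔzɔbu].

[vɔzɔbu]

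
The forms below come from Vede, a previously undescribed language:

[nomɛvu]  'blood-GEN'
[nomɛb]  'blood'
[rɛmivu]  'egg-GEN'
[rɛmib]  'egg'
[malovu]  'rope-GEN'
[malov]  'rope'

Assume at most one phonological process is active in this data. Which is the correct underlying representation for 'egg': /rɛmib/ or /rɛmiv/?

The root 'egg' surfaces as [rɛmib] and [rɛmivu], with a stem-final [b] ~ [v] alternation.
The stem 'rope' ([malov], [malovu]) shows [v] unchanged in both environments, so [v] cannot be basic with [b] derived in isolation.
Therefore /b/ is basic and [v] is derived by intervocalic spirantization (voiced stops become fricatives between vowels).

/rɛmib/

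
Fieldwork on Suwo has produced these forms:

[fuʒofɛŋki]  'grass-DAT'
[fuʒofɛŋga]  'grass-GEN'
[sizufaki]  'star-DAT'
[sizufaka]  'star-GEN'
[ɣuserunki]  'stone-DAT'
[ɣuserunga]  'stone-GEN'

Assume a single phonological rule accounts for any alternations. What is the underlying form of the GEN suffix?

The GEN morpheme has two allomorphs, [-ga] and [-ka].
By contrast the DAT suffix keeps its initial [k] throughout — that segment must be underlying.
The GEN suffix is therefore /-ga/ underlyingly, with post-vocalic devoicing: voiced stops become voiceless after a vowel.

/-ga/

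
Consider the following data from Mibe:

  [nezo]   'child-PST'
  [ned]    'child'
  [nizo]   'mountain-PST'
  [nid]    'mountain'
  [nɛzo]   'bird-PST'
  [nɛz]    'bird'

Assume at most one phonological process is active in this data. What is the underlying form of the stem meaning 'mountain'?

The stem for 'mountain' ends in [z] in [nizo] but [d] in [nid].
Compare 'bird', with invariant [z] in [nɛzo] and [nɛz]: an analysis with underlying /z/ and a rule producing [d] in isolation would wrongly predict alternation here too.
So /d/ is underlying, and a rule of intervocalic spirantization — voiced stops become fricatives between vowels — gives [z].

/nid/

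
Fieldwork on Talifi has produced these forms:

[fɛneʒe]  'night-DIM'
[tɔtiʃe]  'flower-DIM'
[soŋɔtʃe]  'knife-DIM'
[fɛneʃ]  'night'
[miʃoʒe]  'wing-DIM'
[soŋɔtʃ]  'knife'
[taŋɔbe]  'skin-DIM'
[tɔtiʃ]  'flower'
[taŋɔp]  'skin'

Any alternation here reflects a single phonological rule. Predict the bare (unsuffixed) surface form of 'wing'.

[miʃoʃ]

'night' shows [ʒ] ~ [ʃ] at the end of the stem ([fɛneʒe] vs [fɛneʃ]).
But 'flower' keeps [ʃ] in both environments ([tɔtiʃe], [tɔtiʃ]), so there is no rule changing /ʃ/ to [ʒ] before the DIM suffix.
The alternation reflects word-final obstruent devoicing: voiced obstruents become voiceless word-finally. /ʒ/ is underlying.
The one attested form of 'wing', [miʃoʒe], shows underlying /miʃoʒ/. Applying the same rule word-finally gives [miʃoʃ].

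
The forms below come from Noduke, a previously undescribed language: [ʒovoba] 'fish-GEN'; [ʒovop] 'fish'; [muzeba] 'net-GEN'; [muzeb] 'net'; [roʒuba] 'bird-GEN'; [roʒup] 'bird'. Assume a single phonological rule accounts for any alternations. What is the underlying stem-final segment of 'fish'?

In [ʒovoba] and [ʒovop] the final segment of 'fish' alternates: [b] ~ [p].
If /b/ were underlying and a rule turned it into [p] in isolation, 'net' would also alternate; but it has [b] in both [muzeba] and [muzeb].
The alternation reflects intervocalic voicing: voiceless stops become voiced between vowels. /p/ is underlying.

/p/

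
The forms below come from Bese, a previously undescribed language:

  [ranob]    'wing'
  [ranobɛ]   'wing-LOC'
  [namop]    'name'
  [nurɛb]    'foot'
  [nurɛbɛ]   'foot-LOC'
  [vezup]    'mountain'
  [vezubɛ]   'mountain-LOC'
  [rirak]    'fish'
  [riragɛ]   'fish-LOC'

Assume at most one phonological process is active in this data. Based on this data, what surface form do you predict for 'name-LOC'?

'mountain' shows [p] ~ [b] at the end of the stem ([vezup] vs [vezubɛ]).
If /b/ were underlying and a rule turned it into [p] in isolation, 'foot' would also alternate; but it has [b] in both [nurɛb] and [nurɛbɛ].
The alternation reflects intervocalic voicing: voiceless stops become voiced between vowels. /p/ is underlying.
From [namop] the stem 'name' is /namop/; between vowels this yields [namobɛ].

[namobɛ]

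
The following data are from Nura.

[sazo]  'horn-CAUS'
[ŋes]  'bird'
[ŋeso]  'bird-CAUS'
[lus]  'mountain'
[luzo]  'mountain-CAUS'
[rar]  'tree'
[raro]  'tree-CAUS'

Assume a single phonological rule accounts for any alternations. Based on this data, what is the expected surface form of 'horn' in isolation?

The root 'mountain' surfaces as [lus] and [luzo], with a stem-final [s] ~ [z] alternation.
But 'bird' keeps [s] in both environments ([ŋes], [ŋeso]), so there is no rule changing /s/ to [z] before the CAUS suffix.
So /z/ is underlying, and a rule of word-final obstruent devoicing — voiced obstruents become voiceless word-finally — gives [s].
The one attested form of 'horn', [sazo], shows underlying /saz/. Applying the same rule word-finally gives [sas].

[sas]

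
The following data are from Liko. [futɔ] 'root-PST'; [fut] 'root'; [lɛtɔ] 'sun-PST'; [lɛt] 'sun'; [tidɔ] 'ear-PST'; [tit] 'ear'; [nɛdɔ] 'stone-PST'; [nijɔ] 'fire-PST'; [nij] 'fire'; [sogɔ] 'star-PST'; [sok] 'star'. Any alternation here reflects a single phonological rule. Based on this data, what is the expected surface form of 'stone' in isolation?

[nɛt]

In [tidɔ] and [tit] the final segment of 'ear' alternates: [d] ~ [t].
Compare 'root', with invariant [t] in [futɔ] and [fut]: an analysis with underlying /t/ and a rule producing [d] before the PST suffix would wrongly predict alternation here too.
Therefore /d/ is basic and [t] is derived by word-final obstruent devoicing (voiced obstruents become voiceless word-finally).
From [nɛdɔ] the stem 'stone' is /nɛd/; word-finally this yields [nɛt].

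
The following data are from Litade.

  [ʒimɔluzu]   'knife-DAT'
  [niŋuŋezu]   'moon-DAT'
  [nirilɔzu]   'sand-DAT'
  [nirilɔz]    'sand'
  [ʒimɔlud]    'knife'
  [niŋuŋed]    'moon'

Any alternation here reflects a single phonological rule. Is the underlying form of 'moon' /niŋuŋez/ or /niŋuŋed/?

/niŋuŋed/

The stem for 'moon' ends in [z] in [niŋuŋezu] but [d] in [niŋuŋed].
The stem 'sand' ([nirilɔzu], [nirilɔz]) shows [z] unchanged in both environments, so [z] cannot be basic with [d] derived in isolation.
Therefore /d/ is basic and [z] is derived by intervocalic spirantization (voiced stops become fricatives between vowels).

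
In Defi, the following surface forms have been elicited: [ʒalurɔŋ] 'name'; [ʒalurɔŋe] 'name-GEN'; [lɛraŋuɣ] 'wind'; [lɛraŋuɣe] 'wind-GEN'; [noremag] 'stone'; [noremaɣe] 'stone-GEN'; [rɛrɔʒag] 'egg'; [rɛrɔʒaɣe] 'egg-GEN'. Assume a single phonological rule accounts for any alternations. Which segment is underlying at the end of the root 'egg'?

/g/

'egg' shows [g] ~ [ɣ] at the end of the stem ([rɛrɔʒag] vs [rɛrɔʒaɣe]).
The stem 'wind' ([lɛraŋuɣ], [lɛraŋuɣe]) shows [ɣ] unchanged in both environments, so [ɣ] cannot be basic with [g] derived in isolation.
Therefore /g/ is basic and [ɣ] is derived by intervocalic spirantization (voiced stops become fricatives between vowels).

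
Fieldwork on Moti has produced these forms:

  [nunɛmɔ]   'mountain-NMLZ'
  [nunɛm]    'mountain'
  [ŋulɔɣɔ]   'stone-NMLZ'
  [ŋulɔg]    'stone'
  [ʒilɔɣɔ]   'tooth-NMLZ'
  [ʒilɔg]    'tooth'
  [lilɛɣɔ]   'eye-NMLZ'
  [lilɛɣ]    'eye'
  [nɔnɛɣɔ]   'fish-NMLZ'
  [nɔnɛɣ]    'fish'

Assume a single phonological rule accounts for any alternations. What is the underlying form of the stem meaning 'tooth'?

/ʒilɔg/

In [ʒilɔɣɔ] and [ʒilɔg] the final segment of 'tooth' alternates: [ɣ] ~ [g].
The stem 'fish' ([nɔnɛɣɔ], [nɔnɛɣ]) shows [ɣ] unchanged in both environments, so [ɣ] cannot be basic with [g] derived in isolation.
Therefore /g/ is basic and [ɣ] is derived by intervocalic spirantization (voiced stops become fricatives between vowels).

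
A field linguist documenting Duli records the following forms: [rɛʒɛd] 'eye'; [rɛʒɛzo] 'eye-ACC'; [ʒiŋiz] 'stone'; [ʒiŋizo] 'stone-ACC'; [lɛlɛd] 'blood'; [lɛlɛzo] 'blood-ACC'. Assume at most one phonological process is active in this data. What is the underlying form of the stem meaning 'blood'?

/lɛlɛd/

'blood' shows [d] ~ [z] at the end of the stem ([lɛlɛd] vs [lɛlɛzo]).
But 'stone' keeps [z] in both environments ([ʒiŋiz], [ʒiŋizo]), so there is no rule changing /z/ to [d] in isolation.
So /d/ is underlying, and a rule of intervocalic spirantization — voiced stops become fricatives between vowels — gives [z].
So 'blood' = /lɛlɛd/.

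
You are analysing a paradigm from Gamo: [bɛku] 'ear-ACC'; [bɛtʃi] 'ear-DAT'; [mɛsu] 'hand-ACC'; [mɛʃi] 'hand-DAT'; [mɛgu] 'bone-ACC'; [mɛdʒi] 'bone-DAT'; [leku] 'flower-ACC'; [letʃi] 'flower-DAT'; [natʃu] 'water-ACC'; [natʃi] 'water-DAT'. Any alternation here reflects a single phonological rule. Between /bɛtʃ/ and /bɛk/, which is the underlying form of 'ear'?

In [bɛku] and [bɛtʃi] the final segment of 'ear' alternates: [k] ~ [tʃ].
Compare 'water', with invariant [tʃ] in [natʃu] and [natʃi]: an analysis with underlying /tʃ/ and a rule producing [k] before the ACC suffix would wrongly predict alternation here too.
The alternation reflects palatalization before a front vowel: /k/, /g/ and /s/ become palato-alveolar [tʃ], [dʒ] and [ʃ] before a front vowel. /k/ is underlying.

/bɛk/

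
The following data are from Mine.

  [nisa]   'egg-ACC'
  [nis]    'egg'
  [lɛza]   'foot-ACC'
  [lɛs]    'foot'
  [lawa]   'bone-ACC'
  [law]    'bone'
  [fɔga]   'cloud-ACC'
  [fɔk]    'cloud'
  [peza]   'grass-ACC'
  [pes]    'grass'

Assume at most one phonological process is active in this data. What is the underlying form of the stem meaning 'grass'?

The root 'grass' surfaces as [peza] and [pes], with a stem-final [z] ~ [s] alternation.
But 'egg' keeps [s] in both environments ([nisa], [nis]), so there is no rule changing /s/ to [z] before the ACC suffix.
So /z/ is underlying, and a rule of word-final obstruent devoicing — voiced obstruents become voiceless word-finally — gives [s].

/pez/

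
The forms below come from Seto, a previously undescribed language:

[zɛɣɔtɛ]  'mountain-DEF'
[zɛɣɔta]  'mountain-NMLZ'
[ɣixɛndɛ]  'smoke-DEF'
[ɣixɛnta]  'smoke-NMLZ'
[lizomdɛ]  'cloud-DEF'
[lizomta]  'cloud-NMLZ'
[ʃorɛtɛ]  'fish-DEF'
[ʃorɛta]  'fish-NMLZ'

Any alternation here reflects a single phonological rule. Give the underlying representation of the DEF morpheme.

The DEF suffix surfaces as [-dɛ] and [-tɛ], depending on the final segment of the stem.
The NMLZ suffix, which begins with [t], is invariant after every stem; so [t] is not altered by any rule here.
So the underlying form is /-dɛ/, and voiced stops become voiceless after a vowel.

/-dɛ/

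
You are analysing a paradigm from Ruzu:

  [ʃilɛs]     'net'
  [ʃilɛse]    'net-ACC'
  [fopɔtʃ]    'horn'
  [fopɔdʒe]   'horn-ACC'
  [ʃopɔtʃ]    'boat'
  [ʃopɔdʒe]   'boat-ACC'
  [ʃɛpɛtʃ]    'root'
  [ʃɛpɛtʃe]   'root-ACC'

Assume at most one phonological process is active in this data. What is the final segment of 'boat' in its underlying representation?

The root 'boat' surfaces as [ʃopɔtʃ] and [ʃopɔdʒe], with a stem-final [tʃ] ~ [dʒ] alternation.
The stem 'root' ([ʃɛpɛtʃ], [ʃɛpɛtʃe]) shows [tʃ] unchanged in both environments, so [tʃ] cannot be basic with [dʒ] derived before the ACC suffix.
Therefore /dʒ/ is basic and [tʃ] is derived by word-final obstruent devoicing (voiced obstruents become voiceless word-finally).

/dʒ/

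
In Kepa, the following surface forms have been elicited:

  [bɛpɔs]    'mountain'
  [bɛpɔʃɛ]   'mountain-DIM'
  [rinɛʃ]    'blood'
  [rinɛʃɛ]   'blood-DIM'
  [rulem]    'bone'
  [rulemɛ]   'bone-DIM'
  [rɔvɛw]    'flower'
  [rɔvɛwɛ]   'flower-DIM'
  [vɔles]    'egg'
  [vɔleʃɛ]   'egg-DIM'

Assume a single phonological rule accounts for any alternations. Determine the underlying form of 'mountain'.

The stem for 'mountain' ends in [s] in [bɛpɔs] but [ʃ] in [bɛpɔʃɛ].
Compare 'blood', with invariant [ʃ] in [rinɛʃ] and [rinɛʃɛ]: an analysis with underlying /ʃ/ and a rule producing [s] in isolation would wrongly predict alternation here too.
The alternation reflects palatalization before a front vowel: /s/ becomes palato-alveolar [ʃ] before a front vowel. /s/ is underlying.

/bɛpɔs/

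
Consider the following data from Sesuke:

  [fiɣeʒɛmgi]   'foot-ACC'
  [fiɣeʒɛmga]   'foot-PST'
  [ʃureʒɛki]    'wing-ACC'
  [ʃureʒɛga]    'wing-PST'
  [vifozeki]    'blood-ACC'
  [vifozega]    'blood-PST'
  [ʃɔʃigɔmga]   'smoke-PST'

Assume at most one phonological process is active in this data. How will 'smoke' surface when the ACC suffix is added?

The ACC morpheme has two allomorphs, [-gi] and [-ki].
By contrast the PST suffix keeps its initial [g] throughout — that segment must be underlying.
The ACC suffix is therefore /-ki/ underlyingly, with post-nasal voicing: voiceless stops become voiced after a nasal.
After 'smoke', which ends in a nasal, the suffix surfaces as [-gi], giving [ʃɔʃigɔmgi].

[ʃɔʃigɔmgi]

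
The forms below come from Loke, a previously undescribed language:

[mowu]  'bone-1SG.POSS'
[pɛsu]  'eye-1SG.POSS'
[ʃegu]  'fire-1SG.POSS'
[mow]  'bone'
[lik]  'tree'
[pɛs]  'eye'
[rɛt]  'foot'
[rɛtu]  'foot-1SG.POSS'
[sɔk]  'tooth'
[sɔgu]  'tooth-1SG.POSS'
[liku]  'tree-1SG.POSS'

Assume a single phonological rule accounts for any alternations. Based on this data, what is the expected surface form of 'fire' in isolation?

[ʃek]

The stem for 'tooth' ends in [g] in [sɔgu] but [k] in [sɔk].
If /k/ were underlying and a rule turned it into [g] before the 1SG.POSS suffix, 'tree' would also alternate; but it has [k] in both [liku] and [lik].
Therefore /g/ is basic and [k] is derived by word-final obstruent devoicing (voiced obstruents become voiceless word-finally).
The one attested form of 'fire', [ʃegu], shows underlying /ʃeg/. Applying the same rule word-finally gives [ʃek].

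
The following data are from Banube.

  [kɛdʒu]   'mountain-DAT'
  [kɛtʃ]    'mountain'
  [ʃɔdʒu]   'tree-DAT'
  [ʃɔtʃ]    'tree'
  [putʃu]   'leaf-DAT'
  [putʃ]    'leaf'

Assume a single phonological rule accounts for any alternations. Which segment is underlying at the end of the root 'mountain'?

/dʒ/

The stem for 'mountain' ends in [dʒ] in [kɛdʒu] but [tʃ] in [kɛtʃ].
The stem 'leaf' ([putʃu], [putʃ]) shows [tʃ] unchanged in both environments, so [tʃ] cannot be basic with [dʒ] derived before the DAT suffix.
The underlying segment must be /dʒ/; voiced obstruents become voiceless word-finally, yielding [tʃ] there.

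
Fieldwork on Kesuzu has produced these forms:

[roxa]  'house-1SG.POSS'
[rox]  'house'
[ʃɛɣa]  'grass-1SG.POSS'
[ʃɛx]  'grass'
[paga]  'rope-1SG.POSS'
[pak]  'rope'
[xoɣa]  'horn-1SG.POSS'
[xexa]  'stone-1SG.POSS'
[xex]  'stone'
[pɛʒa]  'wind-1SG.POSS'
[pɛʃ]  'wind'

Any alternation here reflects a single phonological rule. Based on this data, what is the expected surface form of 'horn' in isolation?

[xox]

'grass' shows [ɣ] ~ [x] at the end of the stem ([ʃɛɣa] vs [ʃɛx]).
Compare 'stone', with invariant [x] in [xexa] and [xex]: an analysis with underlying /x/ and a rule producing [ɣ] before the 1SG.POSS suffix would wrongly predict alternation here too.
Therefore /ɣ/ is basic and [x] is derived by word-final obstruent devoicing (voiced obstruents become voiceless word-finally).
The one attested form of 'horn', [xoɣa], shows underlying /xoɣ/. Applying the same rule word-finally gives [xox].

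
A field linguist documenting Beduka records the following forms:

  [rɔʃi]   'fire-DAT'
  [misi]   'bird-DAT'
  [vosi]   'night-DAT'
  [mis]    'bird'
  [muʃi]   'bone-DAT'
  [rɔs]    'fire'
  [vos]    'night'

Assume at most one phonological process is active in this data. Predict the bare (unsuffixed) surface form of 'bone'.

[mus]

In [rɔs] and [rɔʃi] the final segment of 'fire' alternates: [s] ~ [ʃ].
The stem 'night' ([vos], [vosi]) shows [s] unchanged in both environments, so [s] cannot be basic with [ʃ] derived before the DAT suffix.
Therefore /ʃ/ is basic and [s] is derived by depalatalization (palato-alveolar /ʃ/ becomes [s] when no front vowel follows).
From [muʃi] the stem 'bone' is /muʃ/; when no front vowel follows this yields [mus].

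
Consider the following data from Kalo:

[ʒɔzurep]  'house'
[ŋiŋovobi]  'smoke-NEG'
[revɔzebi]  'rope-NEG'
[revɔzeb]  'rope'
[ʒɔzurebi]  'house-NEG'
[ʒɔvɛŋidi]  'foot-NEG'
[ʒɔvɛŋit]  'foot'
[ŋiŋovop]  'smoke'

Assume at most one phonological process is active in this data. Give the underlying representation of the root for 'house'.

/ʒɔzurep/

In [ʒɔzurebi] and [ʒɔzurep] the final segment of 'house' alternates: [b] ~ [p].
If /b/ were underlying and a rule turned it into [p] in isolation, 'rope' would also alternate; but it has [b] in both [revɔzebi] and [revɔzeb].
The underlying segment must be /p/; voiceless stops become voiced between vowels, yielding [b] there.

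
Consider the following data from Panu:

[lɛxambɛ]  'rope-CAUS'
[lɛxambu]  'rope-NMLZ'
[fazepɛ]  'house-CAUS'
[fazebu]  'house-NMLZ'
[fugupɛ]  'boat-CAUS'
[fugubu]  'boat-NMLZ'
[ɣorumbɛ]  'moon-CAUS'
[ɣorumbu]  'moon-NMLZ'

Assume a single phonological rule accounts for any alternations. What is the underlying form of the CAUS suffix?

/-pɛ/

The CAUS suffix surfaces as [-bɛ] and [-pɛ], depending on the final segment of the stem.
The NMLZ suffix, which begins with [b], is invariant after every stem; so [b] is not altered by any rule here.
So the underlying form is /-pɛ/, and voiceless stops become voiced after a nasal.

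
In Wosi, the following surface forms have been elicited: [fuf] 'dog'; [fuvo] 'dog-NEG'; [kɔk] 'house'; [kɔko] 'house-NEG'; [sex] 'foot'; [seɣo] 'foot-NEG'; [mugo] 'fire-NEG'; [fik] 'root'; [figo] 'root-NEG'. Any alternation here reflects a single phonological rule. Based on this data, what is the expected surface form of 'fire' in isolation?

[muk]

'root' shows [k] ~ [g] at the end of the stem ([fik] vs [figo]).
The stem 'house' ([kɔk], [kɔko]) shows [k] unchanged in both environments, so [k] cannot be basic with [g] derived before the NEG suffix.
The alternation reflects word-final obstruent devoicing: voiced obstruents become voiceless word-finally. /g/ is underlying.
From [mugo] the stem 'fire' is /mug/; word-finally this yields [muk].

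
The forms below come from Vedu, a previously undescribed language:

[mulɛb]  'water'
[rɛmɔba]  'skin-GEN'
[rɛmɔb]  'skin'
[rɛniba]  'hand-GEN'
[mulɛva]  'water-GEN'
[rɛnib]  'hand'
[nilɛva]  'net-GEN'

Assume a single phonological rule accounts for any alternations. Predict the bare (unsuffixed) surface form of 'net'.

'water' shows [v] ~ [b] at the end of the stem ([mulɛva] vs [mulɛb]).
The stem 'hand' ([rɛniba], [rɛnib]) shows [b] unchanged in both environments, so [b] cannot be basic with [v] derived before the GEN suffix.
The alternation reflects word-final hardening: voiced fricatives become stops word-finally. /v/ is underlying.
From [nilɛva] the stem 'net' is /nilɛv/; word-finally this yields [nilɛb].

[nilɛb]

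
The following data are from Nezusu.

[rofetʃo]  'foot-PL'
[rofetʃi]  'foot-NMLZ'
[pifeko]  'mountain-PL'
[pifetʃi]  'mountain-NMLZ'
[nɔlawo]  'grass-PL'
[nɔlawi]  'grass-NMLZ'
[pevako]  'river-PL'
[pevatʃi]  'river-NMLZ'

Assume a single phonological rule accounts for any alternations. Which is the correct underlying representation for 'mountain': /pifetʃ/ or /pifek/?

/pifek/

'mountain' shows [k] ~ [tʃ] at the end of the stem ([pifeko] vs [pifetʃi]).
If /tʃ/ were underlying and a rule turned it into [k] before the PL suffix, 'foot' would also alternate; but it has [tʃ] in both [rofetʃo] and [rofetʃi].
The alternation reflects palatalization before a front vowel: /k/ becomes palato-alveolar [tʃ] before a front vowel. /k/ is underlying.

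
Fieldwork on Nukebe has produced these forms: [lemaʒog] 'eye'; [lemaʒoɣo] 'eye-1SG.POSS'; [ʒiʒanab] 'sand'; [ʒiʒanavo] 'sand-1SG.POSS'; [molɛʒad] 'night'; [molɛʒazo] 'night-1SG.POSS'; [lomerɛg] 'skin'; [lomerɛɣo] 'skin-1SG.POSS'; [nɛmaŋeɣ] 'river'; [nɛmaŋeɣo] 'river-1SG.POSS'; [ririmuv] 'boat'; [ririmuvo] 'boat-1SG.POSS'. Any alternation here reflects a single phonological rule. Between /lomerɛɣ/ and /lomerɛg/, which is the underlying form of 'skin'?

/lomerɛg/

The stem for 'skin' ends in [g] in [lomerɛg] but [ɣ] in [lomerɛɣo].
But 'river' keeps [ɣ] in both environments ([nɛmaŋeɣ], [nɛmaŋeɣo]), so there is no rule changing /ɣ/ to [g] in isolation.
The alternation reflects intervocalic spirantization: voiced stops become fricatives between vowels. /g/ is underlying.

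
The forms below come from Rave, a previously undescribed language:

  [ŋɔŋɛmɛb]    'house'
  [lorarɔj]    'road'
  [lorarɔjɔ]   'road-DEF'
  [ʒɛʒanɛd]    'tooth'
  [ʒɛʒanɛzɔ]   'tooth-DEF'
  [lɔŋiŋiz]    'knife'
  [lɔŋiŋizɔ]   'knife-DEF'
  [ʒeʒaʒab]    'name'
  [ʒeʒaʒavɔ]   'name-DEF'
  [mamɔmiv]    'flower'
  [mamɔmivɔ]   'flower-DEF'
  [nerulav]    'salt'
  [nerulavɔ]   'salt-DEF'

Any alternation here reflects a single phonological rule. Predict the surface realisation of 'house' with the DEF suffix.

In [ʒeʒaʒab] and [ʒeʒaʒavɔ] the final segment of 'name' alternates: [b] ~ [v].
If /v/ were underlying and a rule turned it into [b] in isolation, 'flower' would also alternate; but it has [v] in both [mamɔmiv] and [mamɔmivɔ].
The underlying segment must be /b/; voiced stops become fricatives between vowels, yielding [v] there.
The one attested form of 'house', [ŋɔŋɛmɛb], shows underlying /ŋɔŋɛmɛb/. Applying the same rule between vowels gives [ŋɔŋɛmɛvɔ].

[ŋɔŋɛmɛvɔ]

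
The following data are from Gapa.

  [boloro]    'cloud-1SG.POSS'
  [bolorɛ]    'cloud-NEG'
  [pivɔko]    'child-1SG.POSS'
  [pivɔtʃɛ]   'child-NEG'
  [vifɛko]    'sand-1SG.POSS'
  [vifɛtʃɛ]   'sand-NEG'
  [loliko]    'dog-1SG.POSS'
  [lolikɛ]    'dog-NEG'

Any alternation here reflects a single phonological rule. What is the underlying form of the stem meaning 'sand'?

/vifɛtʃ/

In [vifɛko] and [vifɛtʃɛ] the final segment of 'sand' alternates: [k] ~ [tʃ].
But 'dog' keeps [k] in both environments ([loliko], [lolikɛ]), so there is no rule changing /k/ to [tʃ] before the NEG suffix.
So /tʃ/ is underlying, and a rule of depalatalization — palato-alveolar /tʃ/ becomes [k] when no front vowel follows — gives [k].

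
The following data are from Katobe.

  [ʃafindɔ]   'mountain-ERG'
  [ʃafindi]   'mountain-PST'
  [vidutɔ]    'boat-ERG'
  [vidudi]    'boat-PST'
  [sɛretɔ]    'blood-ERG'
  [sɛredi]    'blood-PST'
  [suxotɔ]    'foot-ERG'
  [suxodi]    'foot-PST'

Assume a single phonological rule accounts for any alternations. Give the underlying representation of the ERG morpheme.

The ERG morpheme has two allomorphs, [-dɔ] and [-tɔ].
By contrast the PST suffix keeps its initial [d] throughout — that segment must be underlying.
So the underlying form is /-tɔ/, and voiceless stops become voiced after a nasal.

/-tɔ/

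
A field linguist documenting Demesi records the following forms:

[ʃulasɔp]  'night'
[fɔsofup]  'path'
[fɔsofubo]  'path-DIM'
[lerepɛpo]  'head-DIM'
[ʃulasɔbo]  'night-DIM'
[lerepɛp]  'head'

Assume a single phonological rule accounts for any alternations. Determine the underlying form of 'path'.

The root 'path' surfaces as [fɔsofup] and [fɔsofubo], with a stem-final [p] ~ [b] alternation.
But 'head' keeps [p] in both environments ([lerepɛp], [lerepɛpo]), so there is no rule changing /p/ to [b] before the DIM suffix.
Therefore /b/ is basic and [p] is derived by word-final obstruent devoicing (voiced obstruents become voiceless word-finally).
Hence 'path' is /fɔsofub/ underlyingly.

/fɔsofub/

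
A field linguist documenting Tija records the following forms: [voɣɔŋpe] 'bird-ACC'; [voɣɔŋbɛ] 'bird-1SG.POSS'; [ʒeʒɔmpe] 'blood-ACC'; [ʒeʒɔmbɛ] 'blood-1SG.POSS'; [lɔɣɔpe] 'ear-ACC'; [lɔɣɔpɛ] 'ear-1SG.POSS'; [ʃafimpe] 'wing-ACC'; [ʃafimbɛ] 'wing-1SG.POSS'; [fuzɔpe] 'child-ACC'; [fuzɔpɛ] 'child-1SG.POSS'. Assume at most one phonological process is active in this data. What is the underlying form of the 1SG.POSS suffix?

/-bɛ/

The 1SG.POSS morpheme has two allomorphs, [-bɛ] and [-pɛ].
The ACC suffix, which begins with [p], is invariant after every stem; so [p] is not altered by any rule here.
So the underlying form is /-bɛ/, and voiced stops become voiceless after a vowel.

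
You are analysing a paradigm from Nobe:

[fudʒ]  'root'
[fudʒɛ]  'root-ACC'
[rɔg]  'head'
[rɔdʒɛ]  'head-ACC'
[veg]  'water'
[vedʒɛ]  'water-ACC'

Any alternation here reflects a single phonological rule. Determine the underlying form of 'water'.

/veg/

The root 'water' surfaces as [veg] and [vedʒɛ], with a stem-final [g] ~ [dʒ] alternation.
The stem 'root' ([fudʒ], [fudʒɛ]) shows [dʒ] unchanged in both environments, so [dʒ] cannot be basic with [g] derived in isolation.
Therefore /g/ is basic and [dʒ] is derived by palatalization before a front vowel (/g/ becomes palato-alveolar [dʒ] before a front vowel).
Hence 'water' is /veg/ underlyingly.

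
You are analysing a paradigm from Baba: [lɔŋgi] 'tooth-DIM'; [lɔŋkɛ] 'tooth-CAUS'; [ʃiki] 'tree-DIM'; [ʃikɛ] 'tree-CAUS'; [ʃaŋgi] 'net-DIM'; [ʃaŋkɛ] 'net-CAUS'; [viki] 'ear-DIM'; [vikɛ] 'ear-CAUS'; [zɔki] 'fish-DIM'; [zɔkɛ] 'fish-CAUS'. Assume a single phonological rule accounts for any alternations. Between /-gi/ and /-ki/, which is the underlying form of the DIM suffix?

The DIM suffix surfaces as [-gi] and [-ki], depending on the final segment of the stem.
The CAUS suffix, which begins with [k], is invariant after every stem; so [k] is not altered by any rule here.
The DIM suffix is therefore /-gi/ underlyingly, with post-vocalic devoicing: voiced stops become voiceless after a vowel.

/-gi/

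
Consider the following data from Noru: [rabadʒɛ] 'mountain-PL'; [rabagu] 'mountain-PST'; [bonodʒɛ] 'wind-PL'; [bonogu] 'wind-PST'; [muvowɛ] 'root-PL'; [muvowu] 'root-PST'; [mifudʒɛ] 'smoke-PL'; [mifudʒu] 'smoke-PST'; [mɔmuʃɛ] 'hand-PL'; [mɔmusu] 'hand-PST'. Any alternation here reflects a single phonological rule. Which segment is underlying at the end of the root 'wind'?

The stem for 'wind' ends in [dʒ] in [bonodʒɛ] but [g] in [bonogu].
The stem 'smoke' ([mifudʒɛ], [mifudʒu]) shows [dʒ] unchanged in both environments, so [dʒ] cannot be basic with [g] derived before the PST suffix.
Therefore /g/ is basic and [dʒ] is derived by palatalization before a front vowel (/g/ and /s/ become palato-alveolar [dʒ] and [ʃ] before a front vowel).

/g/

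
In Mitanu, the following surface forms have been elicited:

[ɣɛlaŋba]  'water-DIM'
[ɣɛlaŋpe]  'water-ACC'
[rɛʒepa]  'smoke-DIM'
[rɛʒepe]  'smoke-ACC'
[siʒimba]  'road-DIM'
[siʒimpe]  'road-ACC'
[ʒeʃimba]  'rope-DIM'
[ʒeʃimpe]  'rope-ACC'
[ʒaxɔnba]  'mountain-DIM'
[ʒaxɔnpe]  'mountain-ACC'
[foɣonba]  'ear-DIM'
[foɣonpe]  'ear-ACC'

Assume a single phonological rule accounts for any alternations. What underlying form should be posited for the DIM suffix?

/-ba/

The DIM morpheme has two allomorphs, [-ba] and [-pa].
By contrast the ACC suffix keeps its initial [p] throughout — that segment must be underlying.
The DIM suffix is therefore /-ba/ underlyingly, with post-vocalic devoicing: voiced stops become voiceless after a vowel.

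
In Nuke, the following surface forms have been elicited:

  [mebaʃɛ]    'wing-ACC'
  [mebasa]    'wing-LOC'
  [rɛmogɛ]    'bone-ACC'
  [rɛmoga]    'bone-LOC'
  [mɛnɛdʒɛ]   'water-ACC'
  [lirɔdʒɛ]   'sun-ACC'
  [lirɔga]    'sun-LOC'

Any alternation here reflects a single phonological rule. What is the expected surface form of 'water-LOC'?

The stem for 'sun' ends in [dʒ] in [lirɔdʒɛ] but [g] in [lirɔga].
If /g/ were underlying and a rule turned it into [dʒ] before the ACC suffix, 'bone' would also alternate; but it has [g] in both [rɛmogɛ] and [rɛmoga].
The alternation reflects depalatalization: palato-alveolar /dʒ/ and /ʃ/ become [g] and [s] when no front vowel follows. /dʒ/ is underlying.
The one attested form of 'water', [mɛnɛdʒɛ], shows underlying /mɛnɛdʒ/. Applying the same rule when no front vowel follows gives [mɛnɛga].

[mɛnɛga]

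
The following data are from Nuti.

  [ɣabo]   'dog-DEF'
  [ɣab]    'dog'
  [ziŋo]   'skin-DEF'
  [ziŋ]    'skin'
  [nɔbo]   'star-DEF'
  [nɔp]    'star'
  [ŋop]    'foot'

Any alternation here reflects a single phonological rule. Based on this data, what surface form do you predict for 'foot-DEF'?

'star' shows [b] ~ [p] at the end of the stem ([nɔbo] vs [nɔp]).
If /b/ were underlying and a rule turned it into [p] in isolation, 'dog' would also alternate; but it has [b] in both [ɣabo] and [ɣab].
The alternation reflects intervocalic voicing: voiceless stops become voiced between vowels. /p/ is underlying.
From [ŋop] the stem 'foot' is /ŋop/; between vowels this yields [ŋobo].

[ŋobo]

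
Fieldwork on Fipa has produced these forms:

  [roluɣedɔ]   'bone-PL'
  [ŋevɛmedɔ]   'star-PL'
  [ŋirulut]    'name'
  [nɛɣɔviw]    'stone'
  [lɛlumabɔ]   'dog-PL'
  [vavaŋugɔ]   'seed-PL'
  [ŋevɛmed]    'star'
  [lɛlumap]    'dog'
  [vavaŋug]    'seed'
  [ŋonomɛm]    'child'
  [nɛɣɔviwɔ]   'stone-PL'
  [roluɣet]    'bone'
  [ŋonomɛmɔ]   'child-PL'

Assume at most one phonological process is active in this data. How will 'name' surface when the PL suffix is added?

[ŋiruludɔ]

The stem for 'bone' ends in [d] in [roluɣedɔ] but [t] in [roluɣet].
But 'star' keeps [d] in both environments ([ŋevɛmedɔ], [ŋevɛmed]), so there is no rule changing /d/ to [t] in isolation.
The alternation reflects intervocalic voicing: voiceless stops become voiced between vowels. /t/ is underlying.
The one attested form of 'name', [ŋirulut], shows underlying /ŋirulut/. Applying the same rule between vowels gives [ŋiruludɔ].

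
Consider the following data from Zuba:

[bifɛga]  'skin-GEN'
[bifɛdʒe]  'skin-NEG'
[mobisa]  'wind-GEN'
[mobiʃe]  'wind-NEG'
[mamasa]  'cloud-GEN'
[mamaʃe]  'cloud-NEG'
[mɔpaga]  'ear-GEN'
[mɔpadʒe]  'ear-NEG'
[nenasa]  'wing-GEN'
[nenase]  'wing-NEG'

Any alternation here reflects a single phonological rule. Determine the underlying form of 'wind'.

/mobiʃ/

The root 'wind' surfaces as [mobisa] and [mobiʃe], with a stem-final [s] ~ [ʃ] alternation.
If /s/ were underlying and a rule turned it into [ʃ] before the NEG suffix, 'wing' would also alternate; but it has [s] in both [nenasa] and [nenase].
Therefore /ʃ/ is basic and [s] is derived by depalatalization (palato-alveolar /dʒ/ and /ʃ/ become [g] and [s] when no front vowel follows).
Hence 'wind' is /mobiʃ/ underlyingly.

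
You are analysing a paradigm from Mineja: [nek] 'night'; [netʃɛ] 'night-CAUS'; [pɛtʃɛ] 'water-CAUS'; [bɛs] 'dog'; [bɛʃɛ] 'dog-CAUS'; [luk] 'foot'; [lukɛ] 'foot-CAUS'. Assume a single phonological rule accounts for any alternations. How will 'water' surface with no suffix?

The root 'night' surfaces as [nek] and [netʃɛ], with a stem-final [k] ~ [tʃ] alternation.
If /k/ were underlying and a rule turned it into [tʃ] before the CAUS suffix, 'foot' would also alternate; but it has [k] in both [luk] and [lukɛ].
The alternation reflects depalatalization: palato-alveolar /tʃ/ and /ʃ/ become [k] and [s] when no front vowel follows. /tʃ/ is underlying.
From [pɛtʃɛ] the stem 'water' is /pɛtʃ/; when no front vowel follows this yields [pɛk].

[pɛk]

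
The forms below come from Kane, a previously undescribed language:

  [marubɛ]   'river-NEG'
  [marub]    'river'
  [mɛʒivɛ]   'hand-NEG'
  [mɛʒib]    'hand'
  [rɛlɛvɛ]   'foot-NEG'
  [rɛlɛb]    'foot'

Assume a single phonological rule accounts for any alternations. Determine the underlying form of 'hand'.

In [mɛʒivɛ] and [mɛʒib] the final segment of 'hand' alternates: [v] ~ [b].
The stem 'river' ([marubɛ], [marub]) shows [b] unchanged in both environments, so [b] cannot be basic with [v] derived before the NEG suffix.
So /v/ is underlying, and a rule of word-final hardening — voiced fricatives become stops word-finally — gives [b].
The underlying form of 'hand' is therefore /mɛʒiv/.

/mɛʒiv/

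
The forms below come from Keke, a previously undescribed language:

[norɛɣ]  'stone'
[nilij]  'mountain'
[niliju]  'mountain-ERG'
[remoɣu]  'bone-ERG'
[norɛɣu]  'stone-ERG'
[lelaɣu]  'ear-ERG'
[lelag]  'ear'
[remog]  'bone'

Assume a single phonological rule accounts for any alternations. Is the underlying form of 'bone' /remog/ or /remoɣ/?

/remog/

The root 'bone' surfaces as [remoɣu] and [remog], with a stem-final [ɣ] ~ [g] alternation.
Compare 'stone', with invariant [ɣ] in [norɛɣu] and [norɛɣ]: an analysis with underlying /ɣ/ and a rule producing [g] in isolation would wrongly predict alternation here too.
The alternation reflects intervocalic spirantization: voiced stops become fricatives between vowels. /g/ is underlying.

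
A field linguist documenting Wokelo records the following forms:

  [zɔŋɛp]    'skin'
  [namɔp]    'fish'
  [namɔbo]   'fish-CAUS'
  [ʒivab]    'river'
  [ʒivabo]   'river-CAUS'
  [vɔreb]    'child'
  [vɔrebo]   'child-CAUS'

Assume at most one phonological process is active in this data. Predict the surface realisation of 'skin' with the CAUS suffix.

[zɔŋɛbo]

The stem for 'fish' ends in [p] in [namɔp] but [b] in [namɔbo].
Compare 'river', with invariant [b] in [ʒivab] and [ʒivabo]: an analysis with underlying /b/ and a rule producing [p] in isolation would wrongly predict alternation here too.
Therefore /p/ is basic and [b] is derived by intervocalic voicing (voiceless stops become voiced between vowels).
From [zɔŋɛp] the stem 'skin' is /zɔŋɛp/; between vowels this yields [zɔŋɛbo].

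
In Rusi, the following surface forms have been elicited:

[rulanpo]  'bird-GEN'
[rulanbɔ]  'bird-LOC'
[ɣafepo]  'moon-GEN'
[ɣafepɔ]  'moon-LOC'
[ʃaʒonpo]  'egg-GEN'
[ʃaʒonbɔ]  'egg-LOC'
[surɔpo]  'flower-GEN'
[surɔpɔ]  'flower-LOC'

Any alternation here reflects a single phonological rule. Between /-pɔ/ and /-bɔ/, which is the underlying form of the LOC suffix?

The LOC morpheme has two allomorphs, [-bɔ] and [-pɔ].
The GEN suffix, which begins with [p], is invariant after every stem; so [p] is not altered by any rule here.
The LOC suffix is therefore /-bɔ/ underlyingly, with post-vocalic devoicing: voiced stops become voiceless after a vowel.

/-bɔ/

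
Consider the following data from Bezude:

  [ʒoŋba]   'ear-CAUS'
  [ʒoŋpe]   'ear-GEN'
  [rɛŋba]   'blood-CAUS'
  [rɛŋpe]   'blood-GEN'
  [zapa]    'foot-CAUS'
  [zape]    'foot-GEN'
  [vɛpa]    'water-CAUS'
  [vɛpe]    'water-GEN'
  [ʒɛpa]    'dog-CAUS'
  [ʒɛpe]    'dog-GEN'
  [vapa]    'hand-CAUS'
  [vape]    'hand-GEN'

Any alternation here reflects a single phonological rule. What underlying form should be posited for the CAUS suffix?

The CAUS suffix surfaces as [-ba] and [-pa], depending on the final segment of the stem.
The GEN suffix, which begins with [p], is invariant after every stem; so [p] is not altered by any rule here.
So the underlying form is /-ba/, and voiced stops become voiceless after a vowel.

/-ba/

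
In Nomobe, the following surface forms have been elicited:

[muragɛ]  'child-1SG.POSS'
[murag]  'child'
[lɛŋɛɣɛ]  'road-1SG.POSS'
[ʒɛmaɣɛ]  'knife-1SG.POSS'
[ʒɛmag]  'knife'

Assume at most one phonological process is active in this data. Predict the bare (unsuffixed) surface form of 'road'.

[lɛŋɛg]

The stem for 'knife' ends in [ɣ] in [ʒɛmaɣɛ] but [g] in [ʒɛmag].
But 'child' keeps [g] in both environments ([muragɛ], [murag]), so there is no rule changing /g/ to [ɣ] before the 1SG.POSS suffix.
The underlying segment must be /ɣ/; voiced fricatives become stops word-finally, yielding [g] there.
From [lɛŋɛɣɛ] the stem 'road' is /lɛŋɛɣ/; word-finally this yields [lɛŋɛg].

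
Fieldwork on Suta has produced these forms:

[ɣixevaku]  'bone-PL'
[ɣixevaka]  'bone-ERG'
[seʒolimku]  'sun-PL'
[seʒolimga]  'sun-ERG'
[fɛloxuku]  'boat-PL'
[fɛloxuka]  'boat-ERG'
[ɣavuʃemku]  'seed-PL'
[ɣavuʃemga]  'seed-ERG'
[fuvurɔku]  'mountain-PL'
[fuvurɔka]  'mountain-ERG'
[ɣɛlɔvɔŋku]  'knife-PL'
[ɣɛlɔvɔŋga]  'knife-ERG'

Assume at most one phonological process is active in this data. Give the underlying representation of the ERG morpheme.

The ERG morpheme has two allomorphs, [-ga] and [-ka].
The PL suffix, which begins with [k], is invariant after every stem; so [k] is not altered by any rule here.
So the underlying form is /-ga/, and voiced stops become voiceless after a vowel.

/-ga/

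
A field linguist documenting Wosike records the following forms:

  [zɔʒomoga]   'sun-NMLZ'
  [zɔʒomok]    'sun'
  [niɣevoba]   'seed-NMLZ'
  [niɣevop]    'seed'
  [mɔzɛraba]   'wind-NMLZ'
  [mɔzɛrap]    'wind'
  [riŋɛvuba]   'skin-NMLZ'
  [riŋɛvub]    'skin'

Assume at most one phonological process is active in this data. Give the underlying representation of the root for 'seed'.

/niɣevop/

The stem for 'seed' ends in [b] in [niɣevoba] but [p] in [niɣevop].
But 'skin' keeps [b] in both environments ([riŋɛvuba], [riŋɛvub]), so there is no rule changing /b/ to [p] in isolation.
The alternation reflects intervocalic voicing: voiceless stops become voiced between vowels. /p/ is underlying.
Hence 'seed' is /niɣevop/ underlyingly.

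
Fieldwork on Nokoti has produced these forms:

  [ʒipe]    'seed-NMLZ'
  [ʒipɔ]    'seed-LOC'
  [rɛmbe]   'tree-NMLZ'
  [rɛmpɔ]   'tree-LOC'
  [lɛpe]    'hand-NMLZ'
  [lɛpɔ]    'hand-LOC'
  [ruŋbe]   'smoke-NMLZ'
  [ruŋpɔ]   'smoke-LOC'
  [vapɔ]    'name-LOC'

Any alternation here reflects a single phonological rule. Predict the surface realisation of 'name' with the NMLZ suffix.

The NMLZ suffix surfaces as [-be] and [-pe], depending on the final segment of the stem.
The LOC suffix, which begins with [p], is invariant after every stem; so [p] is not altered by any rule here.
The NMLZ suffix is therefore /-be/ underlyingly, with post-vocalic devoicing: voiced stops become voiceless after a vowel.
After 'name', which ends in a vowel, the suffix surfaces as [-pe], giving [vape].

[vape]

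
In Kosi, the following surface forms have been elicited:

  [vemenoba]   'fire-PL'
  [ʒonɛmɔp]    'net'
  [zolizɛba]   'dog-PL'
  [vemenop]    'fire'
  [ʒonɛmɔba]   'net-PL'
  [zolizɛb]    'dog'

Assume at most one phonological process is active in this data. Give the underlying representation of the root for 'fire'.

The root 'fire' surfaces as [vemenop] and [vemenoba], with a stem-final [p] ~ [b] alternation.
The stem 'dog' ([zolizɛb], [zolizɛba]) shows [b] unchanged in both environments, so [b] cannot be basic with [p] derived in isolation.
Therefore /p/ is basic and [b] is derived by intervocalic voicing (voiceless stops become voiced between vowels).
The underlying form of 'fire' is therefore /vemenop/.

/vemenop/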